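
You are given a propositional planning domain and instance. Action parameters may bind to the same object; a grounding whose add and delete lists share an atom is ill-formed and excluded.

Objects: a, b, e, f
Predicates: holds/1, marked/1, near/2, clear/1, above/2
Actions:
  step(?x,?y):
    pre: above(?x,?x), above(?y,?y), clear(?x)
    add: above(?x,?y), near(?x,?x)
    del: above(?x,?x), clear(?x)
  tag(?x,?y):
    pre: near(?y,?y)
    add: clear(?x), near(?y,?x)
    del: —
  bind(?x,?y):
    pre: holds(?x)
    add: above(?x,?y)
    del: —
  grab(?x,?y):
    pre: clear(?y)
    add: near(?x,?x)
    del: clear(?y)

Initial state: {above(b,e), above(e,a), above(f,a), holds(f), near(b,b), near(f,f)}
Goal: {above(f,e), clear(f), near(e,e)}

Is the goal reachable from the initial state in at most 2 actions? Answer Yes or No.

1. tag(a,b)  →  {above(b,e), above(e,a), above(f,a), clear(a), holds(f), near(b,a), near(b,b), near(f,f)}
2. tag(f,b)  →  {above(b,e), above(e,a), above(f,a), clear(a), clear(f), holds(f), near(b,a), near(b,b), near(b,f), near(f,f)}
3. bind(f,e)  →  {above(b,e), above(e,a), above(f,a), above(f,e), clear(a), clear(f), holds(f), near(b,a), near(b,b), near(b,f), near(f,f)}
4. grab(e,a)  →  {above(b,e), above(e,a), above(f,a), above(f,e), clear(f), holds(f), near(b,a), near(b,b), near(b,f), near(e,e), near(f,f)}
optimal plan length = 4; 4 > 2

No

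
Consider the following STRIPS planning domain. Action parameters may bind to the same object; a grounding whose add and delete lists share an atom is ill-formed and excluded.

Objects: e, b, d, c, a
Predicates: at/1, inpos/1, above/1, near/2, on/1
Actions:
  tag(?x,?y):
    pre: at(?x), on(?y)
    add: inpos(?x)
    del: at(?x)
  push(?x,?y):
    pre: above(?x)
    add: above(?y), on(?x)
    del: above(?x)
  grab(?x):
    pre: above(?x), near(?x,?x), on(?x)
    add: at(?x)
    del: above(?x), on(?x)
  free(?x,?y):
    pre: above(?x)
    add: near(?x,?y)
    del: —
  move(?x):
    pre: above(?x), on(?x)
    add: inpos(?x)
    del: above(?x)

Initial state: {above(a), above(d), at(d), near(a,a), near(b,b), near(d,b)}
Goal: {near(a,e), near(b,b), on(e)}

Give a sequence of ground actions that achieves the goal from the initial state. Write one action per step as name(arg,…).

push(d,e); push(e,b); free(a,e)

1. push(d,e)  →  {above(a), above(e), at(d), near(a,a), near(b,b), near(d,b), on(d)}
2. push(e,b)  →  {above(a), above(b), at(d), near(a,a), near(b,b), near(d,b), on(d), on(e)}
3. free(a,e)  →  {above(a), above(b), at(d), near(a,a), near(a,e), near(b,b), near(d,b), on(d), on(e)}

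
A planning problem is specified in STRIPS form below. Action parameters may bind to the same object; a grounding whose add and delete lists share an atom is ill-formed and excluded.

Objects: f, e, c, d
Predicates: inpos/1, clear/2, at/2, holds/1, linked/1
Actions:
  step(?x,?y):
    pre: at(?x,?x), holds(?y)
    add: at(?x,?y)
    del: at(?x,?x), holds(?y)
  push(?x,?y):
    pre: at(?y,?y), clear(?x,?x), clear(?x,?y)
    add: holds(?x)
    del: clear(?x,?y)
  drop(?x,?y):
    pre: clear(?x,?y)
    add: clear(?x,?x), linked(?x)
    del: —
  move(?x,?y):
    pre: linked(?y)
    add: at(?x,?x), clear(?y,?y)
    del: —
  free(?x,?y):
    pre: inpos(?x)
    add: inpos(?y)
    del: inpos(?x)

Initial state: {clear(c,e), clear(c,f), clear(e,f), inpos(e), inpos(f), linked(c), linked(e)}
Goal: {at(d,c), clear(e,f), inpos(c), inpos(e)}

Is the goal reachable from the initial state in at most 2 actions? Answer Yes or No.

1. move(f,e)  →  {at(f,f), clear(c,e), clear(c,f), clear(e,e), clear(e,f), inpos(e), inpos(f), linked(c), linked(e)}
2. move(d,c)  →  {at(d,d), at(f,f), clear(c,c), clear(c,e), clear(c,f), clear(e,e), clear(e,f), inpos(e), inpos(f), linked(c), linked(e)}
3. push(c,f)  →  {at(d,d), at(f,f), clear(c,c), clear(c,e), clear(e,e), clear(e,f), holds(c), inpos(e), inpos(f), linked(c), linked(e)}
4. step(d,c)  →  {at(d,c), at(f,f), clear(c,c), clear(c,e), clear(e,e), clear(e,f), inpos(e), inpos(f), linked(c), linked(e)}
5. free(f,c)  →  {at(d,c), at(f,f), clear(c,c), clear(c,e), clear(e,e), clear(e,f), inpos(c), inpos(e), linked(c), linked(e)}
optimal plan length = 5; 5 > 2

No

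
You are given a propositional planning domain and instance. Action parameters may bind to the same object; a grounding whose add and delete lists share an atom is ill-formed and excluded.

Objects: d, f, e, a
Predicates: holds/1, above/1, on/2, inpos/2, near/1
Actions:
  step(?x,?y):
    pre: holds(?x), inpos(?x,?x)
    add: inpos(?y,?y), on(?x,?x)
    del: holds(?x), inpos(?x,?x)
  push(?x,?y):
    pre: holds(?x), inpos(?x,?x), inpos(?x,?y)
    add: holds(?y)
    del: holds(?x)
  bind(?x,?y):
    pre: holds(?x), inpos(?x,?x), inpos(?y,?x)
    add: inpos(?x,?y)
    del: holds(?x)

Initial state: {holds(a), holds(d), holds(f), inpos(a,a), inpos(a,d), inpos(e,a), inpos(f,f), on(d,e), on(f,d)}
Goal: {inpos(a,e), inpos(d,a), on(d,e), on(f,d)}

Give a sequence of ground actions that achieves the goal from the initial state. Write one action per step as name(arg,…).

1. step(f,d)  →  {holds(a), holds(d), inpos(a,a), inpos(a,d), inpos(d,d), inpos(e,a), on(d,e), on(f,d), on(f,f)}
2. bind(d,a)  →  {holds(a), inpos(a,a), inpos(a,d), inpos(d,a), inpos(d,d), inpos(e,a), on(d,e), on(f,d), on(f,f)}
3. bind(a,e)  →  {inpos(a,a), inpos(a,d), inpos(a,e), inpos(d,a), inpos(d,d), inpos(e,a), on(d,e), on(f,d), on(f,f)}

step(f,d); bind(d,a); bind(a,e)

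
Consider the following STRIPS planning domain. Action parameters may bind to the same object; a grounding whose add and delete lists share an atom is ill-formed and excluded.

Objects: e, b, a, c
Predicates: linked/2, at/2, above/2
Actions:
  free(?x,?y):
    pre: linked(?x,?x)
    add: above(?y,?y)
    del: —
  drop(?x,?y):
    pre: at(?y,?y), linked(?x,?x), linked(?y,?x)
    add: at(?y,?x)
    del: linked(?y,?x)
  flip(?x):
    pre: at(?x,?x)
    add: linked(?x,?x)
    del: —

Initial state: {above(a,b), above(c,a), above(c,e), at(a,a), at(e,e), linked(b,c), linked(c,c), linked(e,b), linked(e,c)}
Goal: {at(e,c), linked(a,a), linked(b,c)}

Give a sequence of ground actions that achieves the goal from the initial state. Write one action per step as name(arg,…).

drop(c,e); flip(a)

1. drop(c,e)  →  {above(a,b), above(c,a), above(c,e), at(a,a), at(e,c), at(e,e), linked(b,c), linked(c,c), linked(e,b)}
2. flip(a)  →  {above(a,b), above(c,a), above(c,e), at(a,a), at(e,c), at(e,e), linked(a,a), linked(b,c), linked(c,c), linked(e,b)}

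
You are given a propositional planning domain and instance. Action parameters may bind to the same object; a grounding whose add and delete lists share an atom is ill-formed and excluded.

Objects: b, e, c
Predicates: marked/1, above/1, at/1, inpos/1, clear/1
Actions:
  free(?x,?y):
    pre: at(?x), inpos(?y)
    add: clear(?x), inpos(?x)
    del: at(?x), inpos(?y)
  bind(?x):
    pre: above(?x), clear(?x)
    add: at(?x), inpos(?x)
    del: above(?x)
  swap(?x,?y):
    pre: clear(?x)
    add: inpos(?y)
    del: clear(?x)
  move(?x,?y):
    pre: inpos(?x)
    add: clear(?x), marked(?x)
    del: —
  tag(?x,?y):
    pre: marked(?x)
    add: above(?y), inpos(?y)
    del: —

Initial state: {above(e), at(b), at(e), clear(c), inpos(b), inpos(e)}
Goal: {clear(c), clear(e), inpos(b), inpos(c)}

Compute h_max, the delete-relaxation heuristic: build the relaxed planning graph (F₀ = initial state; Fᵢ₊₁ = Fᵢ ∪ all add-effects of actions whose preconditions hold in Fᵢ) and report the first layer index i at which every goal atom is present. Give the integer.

1

F0 = init (6 atoms)
F1 = F0 ∪ {clear(b), clear(e), inpos(c), marked(b), marked(e)}  (11 atoms)
goal ⊆ F1  ⇒  h_max = 1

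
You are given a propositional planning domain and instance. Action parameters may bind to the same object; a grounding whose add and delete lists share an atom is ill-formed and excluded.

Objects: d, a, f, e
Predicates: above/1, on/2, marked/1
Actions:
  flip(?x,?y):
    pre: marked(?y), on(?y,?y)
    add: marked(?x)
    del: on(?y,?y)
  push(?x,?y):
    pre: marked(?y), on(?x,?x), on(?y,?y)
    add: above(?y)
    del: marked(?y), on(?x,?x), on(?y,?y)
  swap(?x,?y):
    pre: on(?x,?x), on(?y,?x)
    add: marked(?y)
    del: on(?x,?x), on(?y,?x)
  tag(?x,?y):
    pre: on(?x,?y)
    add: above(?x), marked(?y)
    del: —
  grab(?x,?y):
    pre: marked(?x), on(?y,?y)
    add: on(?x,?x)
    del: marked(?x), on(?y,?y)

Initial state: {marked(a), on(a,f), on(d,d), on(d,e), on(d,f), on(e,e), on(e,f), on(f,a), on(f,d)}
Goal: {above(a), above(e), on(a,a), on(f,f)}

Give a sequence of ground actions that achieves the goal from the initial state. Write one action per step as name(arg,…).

1. tag(a,f)  →  {above(a), marked(a), marked(f), on(a,f), on(d,d), on(d,e), on(d,f), on(e,e), on(e,f), on(f,a), on(f,d)}
2. tag(e,f)  →  {above(a), above(e), marked(a), marked(f), on(a,f), on(d,d), on(d,e), on(d,f), on(e,e), on(e,f), on(f,a), on(f,d)}
3. grab(a,d)  →  {above(a), above(e), marked(f), on(a,a), on(a,f), on(d,e), on(d,f), on(e,e), on(e,f), on(f,a), on(f,d)}
4. grab(f,e)  →  {above(a), above(e), on(a,a), on(a,f), on(d,e), on(d,f), on(e,f), on(f,a), on(f,d), on(f,f)}

tag(a,f); tag(e,f); grab(a,d); grab(f,e)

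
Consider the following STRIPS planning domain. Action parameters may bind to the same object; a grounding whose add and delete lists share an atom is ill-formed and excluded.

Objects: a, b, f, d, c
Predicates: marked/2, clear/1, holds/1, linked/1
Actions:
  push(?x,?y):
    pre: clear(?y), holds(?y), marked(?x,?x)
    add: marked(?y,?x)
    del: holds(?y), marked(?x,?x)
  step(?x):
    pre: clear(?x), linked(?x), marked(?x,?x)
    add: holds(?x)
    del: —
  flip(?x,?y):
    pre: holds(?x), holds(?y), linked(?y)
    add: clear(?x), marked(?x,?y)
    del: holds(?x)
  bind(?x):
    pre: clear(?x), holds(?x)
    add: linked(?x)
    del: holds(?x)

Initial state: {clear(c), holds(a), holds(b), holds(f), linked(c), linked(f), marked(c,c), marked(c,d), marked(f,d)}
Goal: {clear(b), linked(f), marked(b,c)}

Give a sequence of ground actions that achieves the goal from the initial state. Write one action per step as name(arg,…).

1. step(c)  →  {clear(c), holds(a), holds(b), holds(c), holds(f), linked(c), linked(f), marked(c,c), marked(c,d), marked(f,d)}
2. flip(b,c)  →  {clear(b), clear(c), holds(a), holds(c), holds(f), linked(c), linked(f), marked(b,c), marked(c,c), marked(c,d), marked(f,d)}

step(c); flip(b,c)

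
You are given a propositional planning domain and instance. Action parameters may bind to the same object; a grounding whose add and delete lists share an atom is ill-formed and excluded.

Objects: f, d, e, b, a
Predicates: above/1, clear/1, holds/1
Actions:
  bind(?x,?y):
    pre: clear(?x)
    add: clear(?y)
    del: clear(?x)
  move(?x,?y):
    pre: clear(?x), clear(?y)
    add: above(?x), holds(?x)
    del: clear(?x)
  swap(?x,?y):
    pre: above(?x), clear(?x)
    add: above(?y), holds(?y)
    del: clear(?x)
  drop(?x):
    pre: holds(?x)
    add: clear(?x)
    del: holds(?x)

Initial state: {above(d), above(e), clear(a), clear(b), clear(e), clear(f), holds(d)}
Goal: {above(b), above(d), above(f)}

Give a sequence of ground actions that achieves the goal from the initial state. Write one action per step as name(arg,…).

1. move(f,f)  →  {above(d), above(e), above(f), clear(a), clear(b), clear(e), holds(d), holds(f)}
2. move(b,e)  →  {above(b), above(d), above(e), above(f), clear(a), clear(e), holds(b), holds(d), holds(f)}

move(f,f); move(b,e)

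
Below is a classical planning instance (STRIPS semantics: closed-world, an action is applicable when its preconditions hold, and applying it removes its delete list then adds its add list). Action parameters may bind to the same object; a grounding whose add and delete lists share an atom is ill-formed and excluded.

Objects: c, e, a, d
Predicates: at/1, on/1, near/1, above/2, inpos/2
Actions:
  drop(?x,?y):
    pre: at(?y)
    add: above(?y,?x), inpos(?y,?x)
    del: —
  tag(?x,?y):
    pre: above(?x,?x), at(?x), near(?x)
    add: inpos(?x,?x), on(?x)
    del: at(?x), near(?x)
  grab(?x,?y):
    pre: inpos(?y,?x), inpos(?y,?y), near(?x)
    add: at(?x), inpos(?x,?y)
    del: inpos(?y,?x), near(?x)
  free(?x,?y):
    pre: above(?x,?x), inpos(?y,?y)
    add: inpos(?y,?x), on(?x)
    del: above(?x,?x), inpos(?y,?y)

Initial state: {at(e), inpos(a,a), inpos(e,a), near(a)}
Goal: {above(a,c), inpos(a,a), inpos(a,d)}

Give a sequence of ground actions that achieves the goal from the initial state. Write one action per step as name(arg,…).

1. drop(e,e)  →  {above(e,e), at(e), inpos(a,a), inpos(e,a), inpos(e,e), near(a)}
2. grab(a,e)  →  {above(e,e), at(a), at(e), inpos(a,a), inpos(a,e), inpos(e,e)}
3. drop(c,a)  →  {above(a,c), above(e,e), at(a), at(e), inpos(a,a), inpos(a,c), inpos(a,e), inpos(e,e)}
4. drop(d,a)  →  {above(a,c), above(a,d), above(e,e), at(a), at(e), inpos(a,a), inpos(a,c), inpos(a,d), inpos(a,e), inpos(e,e)}

drop(e,e); grab(a,e); drop(c,a); drop(d,a)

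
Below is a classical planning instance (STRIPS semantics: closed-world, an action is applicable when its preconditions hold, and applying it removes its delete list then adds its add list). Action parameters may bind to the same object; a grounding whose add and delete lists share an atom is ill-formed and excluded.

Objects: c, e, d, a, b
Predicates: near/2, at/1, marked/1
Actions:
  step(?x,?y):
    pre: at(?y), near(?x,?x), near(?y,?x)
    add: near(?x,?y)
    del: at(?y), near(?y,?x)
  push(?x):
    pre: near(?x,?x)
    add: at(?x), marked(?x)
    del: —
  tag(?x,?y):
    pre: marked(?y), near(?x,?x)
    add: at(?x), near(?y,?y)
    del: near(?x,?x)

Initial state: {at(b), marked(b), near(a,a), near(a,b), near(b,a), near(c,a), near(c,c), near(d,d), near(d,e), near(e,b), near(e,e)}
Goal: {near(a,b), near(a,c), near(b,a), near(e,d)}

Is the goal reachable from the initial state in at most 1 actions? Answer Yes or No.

1. push(c)  →  {at(b), at(c), marked(b), marked(c), near(a,a), near(a,b), near(b,a), near(c,a), near(c,c), near(d,d), near(d,e), near(e,b), near(e,e)}
2. step(a,c)  →  {at(b), marked(b), marked(c), near(a,a), near(a,b), near(a,c), near(b,a), near(c,c), near(d,d), near(d,e), near(e,b), near(e,e)}
3. push(d)  →  {at(b), at(d), marked(b), marked(c), marked(d), near(a,a), near(a,b), near(a,c), near(b,a), near(c,c), near(d,d), near(d,e), near(e,b), near(e,e)}
4. step(e,d)  →  {at(b), marked(b), marked(c), marked(d), near(a,a), near(a,b), near(a,c), near(b,a), near(c,c), near(d,d), near(e,b), near(e,d), near(e,e)}
optimal plan length = 4; 4 > 1

No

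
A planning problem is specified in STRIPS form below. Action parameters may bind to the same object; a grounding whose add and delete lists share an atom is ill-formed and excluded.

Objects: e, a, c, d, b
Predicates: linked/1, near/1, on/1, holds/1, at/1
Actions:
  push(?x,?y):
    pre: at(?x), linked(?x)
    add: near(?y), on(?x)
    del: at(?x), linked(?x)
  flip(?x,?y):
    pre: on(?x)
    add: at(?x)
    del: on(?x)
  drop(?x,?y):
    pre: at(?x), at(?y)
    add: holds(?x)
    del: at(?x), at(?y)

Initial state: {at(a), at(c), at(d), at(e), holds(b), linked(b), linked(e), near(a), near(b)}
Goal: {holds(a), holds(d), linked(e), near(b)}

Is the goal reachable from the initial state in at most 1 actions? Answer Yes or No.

1. drop(a,e)  →  {at(c), at(d), holds(a), holds(b), linked(b), linked(e), near(a), near(b)}
2. drop(d,c)  →  {holds(a), holds(b), holds(d), linked(b), linked(e), near(a), near(b)}
optimal plan length = 2; 2 > 1

No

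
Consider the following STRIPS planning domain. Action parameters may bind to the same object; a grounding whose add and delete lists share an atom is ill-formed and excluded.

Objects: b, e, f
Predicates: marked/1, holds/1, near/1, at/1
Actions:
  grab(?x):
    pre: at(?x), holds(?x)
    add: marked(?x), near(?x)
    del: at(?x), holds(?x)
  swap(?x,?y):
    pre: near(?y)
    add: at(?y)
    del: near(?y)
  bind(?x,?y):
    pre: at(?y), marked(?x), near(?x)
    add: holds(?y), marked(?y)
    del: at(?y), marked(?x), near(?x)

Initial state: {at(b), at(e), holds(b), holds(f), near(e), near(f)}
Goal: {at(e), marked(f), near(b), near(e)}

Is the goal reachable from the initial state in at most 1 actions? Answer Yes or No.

No

1. grab(b)  →  {at(e), holds(f), marked(b), near(b), near(e), near(f)}
2. swap(b,f)  →  {at(e), at(f), holds(f), marked(b), near(b), near(e)}
3. grab(f)  →  {at(e), marked(b), marked(f), near(b), near(e), near(f)}
optimal plan length = 3; 3 > 1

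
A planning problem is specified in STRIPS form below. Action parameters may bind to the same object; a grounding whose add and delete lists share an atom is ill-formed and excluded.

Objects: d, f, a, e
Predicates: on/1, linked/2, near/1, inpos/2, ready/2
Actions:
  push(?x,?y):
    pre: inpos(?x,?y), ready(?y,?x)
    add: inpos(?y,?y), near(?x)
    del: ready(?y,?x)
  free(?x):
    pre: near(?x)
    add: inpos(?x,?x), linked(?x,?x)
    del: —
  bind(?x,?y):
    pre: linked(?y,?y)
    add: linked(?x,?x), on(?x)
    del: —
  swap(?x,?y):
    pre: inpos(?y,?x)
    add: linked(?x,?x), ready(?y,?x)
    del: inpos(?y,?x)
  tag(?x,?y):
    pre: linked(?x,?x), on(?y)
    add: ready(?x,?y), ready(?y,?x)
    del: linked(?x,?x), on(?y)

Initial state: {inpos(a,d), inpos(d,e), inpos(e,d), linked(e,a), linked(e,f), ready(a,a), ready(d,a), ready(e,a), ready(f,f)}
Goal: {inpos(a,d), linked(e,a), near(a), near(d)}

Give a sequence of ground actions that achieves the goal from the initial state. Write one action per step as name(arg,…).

push(a,d); swap(d,e); push(d,e)

1. push(a,d)  →  {inpos(a,d), inpos(d,d), inpos(d,e), inpos(e,d), linked(e,a), linked(e,f), near(a), ready(a,a), ready(e,a), ready(f,f)}
2. swap(d,e)  →  {inpos(a,d), inpos(d,d), inpos(d,e), linked(d,d), linked(e,a), linked(e,f), near(a), ready(a,a), ready(e,a), ready(e,d), ready(f,f)}
3. push(d,e)  →  {inpos(a,d), inpos(d,d), inpos(d,e), inpos(e,e), linked(d,d), linked(e,a), linked(e,f), near(a), near(d), ready(a,a), ready(e,a), ready(f,f)}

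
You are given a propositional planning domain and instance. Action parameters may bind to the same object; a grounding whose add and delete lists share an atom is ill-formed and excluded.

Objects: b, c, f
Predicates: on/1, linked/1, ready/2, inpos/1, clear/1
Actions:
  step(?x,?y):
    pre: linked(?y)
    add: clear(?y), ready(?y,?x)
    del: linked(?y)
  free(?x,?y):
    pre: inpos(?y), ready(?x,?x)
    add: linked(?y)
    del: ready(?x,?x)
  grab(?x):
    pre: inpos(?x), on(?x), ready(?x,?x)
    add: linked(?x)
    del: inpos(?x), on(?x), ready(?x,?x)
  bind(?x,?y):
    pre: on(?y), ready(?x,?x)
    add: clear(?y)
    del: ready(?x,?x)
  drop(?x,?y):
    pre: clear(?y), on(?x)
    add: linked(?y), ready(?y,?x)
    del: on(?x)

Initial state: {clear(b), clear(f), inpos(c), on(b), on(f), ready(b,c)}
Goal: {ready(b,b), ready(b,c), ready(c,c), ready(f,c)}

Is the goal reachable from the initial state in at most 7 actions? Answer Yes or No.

Yes

1. drop(b,b)  →  {clear(b), clear(f), inpos(c), linked(b), on(f), ready(b,b), ready(b,c)}
2. drop(f,f)  →  {clear(b), clear(f), inpos(c), linked(b), linked(f), ready(b,b), ready(b,c), ready(f,f)}
3. step(c,f)  →  {clear(b), clear(f), inpos(c), linked(b), ready(b,b), ready(b,c), ready(f,c), ready(f,f)}
4. free(f,c)  →  {clear(b), clear(f), inpos(c), linked(b), linked(c), ready(b,b), ready(b,c), ready(f,c)}
5. step(c,c)  →  {clear(b), clear(c), clear(f), inpos(c), linked(b), ready(b,b), ready(b,c), ready(c,c), ready(f,c)}
optimal plan length = 5; 5 ≤ 7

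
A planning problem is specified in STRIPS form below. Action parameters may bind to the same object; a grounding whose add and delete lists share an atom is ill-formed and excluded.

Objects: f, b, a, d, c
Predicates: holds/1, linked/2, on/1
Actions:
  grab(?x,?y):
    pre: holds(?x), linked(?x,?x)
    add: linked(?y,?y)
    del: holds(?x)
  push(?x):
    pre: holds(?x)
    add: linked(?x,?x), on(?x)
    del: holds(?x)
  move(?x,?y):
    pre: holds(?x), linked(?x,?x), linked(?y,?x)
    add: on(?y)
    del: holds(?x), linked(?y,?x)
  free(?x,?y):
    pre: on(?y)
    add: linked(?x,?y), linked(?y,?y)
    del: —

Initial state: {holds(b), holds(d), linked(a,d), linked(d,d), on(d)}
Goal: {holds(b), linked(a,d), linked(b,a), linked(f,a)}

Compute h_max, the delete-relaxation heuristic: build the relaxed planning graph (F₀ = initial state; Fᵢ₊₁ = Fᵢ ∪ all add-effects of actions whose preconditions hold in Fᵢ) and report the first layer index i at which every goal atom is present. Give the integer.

2

F0 = init (5 atoms)
F1 = F0 ∪ {linked(a,a), linked(b,b), linked(b,d), linked(c,c), linked(c,d), linked(f,d), linked(f,f), on(a), on(b)}  (14 atoms)
F2 = F1 ∪ {linked(a,b), linked(b,a), linked(c,a), linked(c,b), linked(d,a), linked(d,b), linked(f,a), linked(f,b), on(c), on(f)}  (24 atoms)
goal ⊆ F2  ⇒  h_max = 2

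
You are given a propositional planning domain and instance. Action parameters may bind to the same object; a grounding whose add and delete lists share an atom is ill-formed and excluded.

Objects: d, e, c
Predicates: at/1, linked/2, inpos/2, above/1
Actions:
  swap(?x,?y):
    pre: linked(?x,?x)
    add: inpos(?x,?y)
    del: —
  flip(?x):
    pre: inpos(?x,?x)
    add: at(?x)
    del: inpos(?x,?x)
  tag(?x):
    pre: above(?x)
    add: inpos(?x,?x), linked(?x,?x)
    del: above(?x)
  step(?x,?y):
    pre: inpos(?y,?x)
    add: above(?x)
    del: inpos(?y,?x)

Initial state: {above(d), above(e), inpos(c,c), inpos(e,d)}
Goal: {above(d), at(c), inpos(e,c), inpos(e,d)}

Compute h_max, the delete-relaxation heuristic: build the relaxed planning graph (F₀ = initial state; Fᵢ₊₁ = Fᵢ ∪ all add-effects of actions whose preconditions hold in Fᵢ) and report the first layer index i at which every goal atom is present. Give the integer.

F0 = init (4 atoms)
F1 = F0 ∪ {above(c), at(c), inpos(d,d), inpos(e,e), linked(d,d), linked(e,e)}  (10 atoms)
F2 = F1 ∪ {at(d), at(e), inpos(d,c), inpos(d,e), inpos(e,c), linked(c,c)}  (16 atoms)
goal ⊆ F2  ⇒  h_max = 2

2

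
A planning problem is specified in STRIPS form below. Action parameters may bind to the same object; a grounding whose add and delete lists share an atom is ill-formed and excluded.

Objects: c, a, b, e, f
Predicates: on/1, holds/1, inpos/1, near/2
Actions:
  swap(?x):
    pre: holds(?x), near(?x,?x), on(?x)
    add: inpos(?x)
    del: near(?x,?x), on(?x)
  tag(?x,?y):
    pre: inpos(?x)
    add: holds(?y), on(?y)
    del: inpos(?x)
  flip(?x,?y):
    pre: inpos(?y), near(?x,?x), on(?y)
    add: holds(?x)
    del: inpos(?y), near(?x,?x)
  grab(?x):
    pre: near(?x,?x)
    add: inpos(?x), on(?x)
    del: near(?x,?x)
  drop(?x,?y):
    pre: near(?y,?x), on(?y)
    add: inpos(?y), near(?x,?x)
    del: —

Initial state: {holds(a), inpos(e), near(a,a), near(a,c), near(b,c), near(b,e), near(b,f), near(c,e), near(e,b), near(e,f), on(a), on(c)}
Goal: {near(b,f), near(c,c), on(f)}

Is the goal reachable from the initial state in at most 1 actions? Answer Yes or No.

No

1. tag(e,f)  →  {holds(a), holds(f), near(a,a), near(a,c), near(b,c), near(b,e), near(b,f), near(c,e), near(e,b), near(e,f), on(a), on(c), on(f)}
2. drop(c,a)  →  {holds(a), holds(f), inpos(a), near(a,a), near(a,c), near(b,c), near(b,e), near(b,f), near(c,c), near(c,e), near(e,b), near(e,f), on(a), on(c), on(f)}
optimal plan length = 2; 2 > 1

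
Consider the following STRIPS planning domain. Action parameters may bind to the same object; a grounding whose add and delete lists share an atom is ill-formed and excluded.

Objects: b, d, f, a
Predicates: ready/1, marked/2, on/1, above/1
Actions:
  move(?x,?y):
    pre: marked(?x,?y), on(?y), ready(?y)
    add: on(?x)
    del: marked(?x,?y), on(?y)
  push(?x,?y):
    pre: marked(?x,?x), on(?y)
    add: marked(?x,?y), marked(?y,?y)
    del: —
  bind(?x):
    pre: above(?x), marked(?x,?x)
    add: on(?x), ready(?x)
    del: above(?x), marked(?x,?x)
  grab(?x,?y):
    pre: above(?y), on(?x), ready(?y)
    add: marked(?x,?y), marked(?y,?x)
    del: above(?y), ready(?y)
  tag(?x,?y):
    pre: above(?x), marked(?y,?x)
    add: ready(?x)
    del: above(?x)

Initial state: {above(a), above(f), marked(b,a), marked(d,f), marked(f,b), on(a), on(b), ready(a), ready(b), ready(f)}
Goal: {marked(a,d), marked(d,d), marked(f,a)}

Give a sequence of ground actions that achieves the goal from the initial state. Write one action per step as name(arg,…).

1. move(f,b)  →  {above(a), above(f), marked(b,a), marked(d,f), on(a), on(f), ready(a), ready(b), ready(f)}
2. move(d,f)  →  {above(a), above(f), marked(b,a), on(a), on(d), ready(a), ready(b), ready(f)}
3. grab(a,f)  →  {above(a), marked(a,f), marked(b,a), marked(f,a), on(a), on(d), ready(a), ready(b)}
4. grab(a,a)  →  {marked(a,a), marked(a,f), marked(b,a), marked(f,a), on(a), on(d), ready(b)}
5. push(a,d)  →  {marked(a,a), marked(a,d), marked(a,f), marked(b,a), marked(d,d), marked(f,a), on(a), on(d), ready(b)}

move(f,b); move(d,f); grab(a,f); grab(a,a); push(a,d)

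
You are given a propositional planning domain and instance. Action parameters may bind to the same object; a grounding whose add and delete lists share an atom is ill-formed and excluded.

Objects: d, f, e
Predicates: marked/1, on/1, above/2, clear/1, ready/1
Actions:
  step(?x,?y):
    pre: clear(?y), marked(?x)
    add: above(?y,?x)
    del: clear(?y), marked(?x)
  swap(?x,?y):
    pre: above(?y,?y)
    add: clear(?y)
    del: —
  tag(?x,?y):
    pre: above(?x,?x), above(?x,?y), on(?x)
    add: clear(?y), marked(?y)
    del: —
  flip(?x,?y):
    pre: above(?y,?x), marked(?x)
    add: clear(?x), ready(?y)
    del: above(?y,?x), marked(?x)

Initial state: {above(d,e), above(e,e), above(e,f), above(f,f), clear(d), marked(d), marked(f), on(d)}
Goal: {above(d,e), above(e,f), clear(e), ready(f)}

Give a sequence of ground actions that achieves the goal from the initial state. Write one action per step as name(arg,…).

swap(d,e); flip(f,f)

1. swap(d,e)  →  {above(d,e), above(e,e), above(e,f), above(f,f), clear(d), clear(e), marked(d), marked(f), on(d)}
2. flip(f,f)  →  {above(d,e), above(e,e), above(e,f), clear(d), clear(e), clear(f), marked(d), on(d), ready(f)}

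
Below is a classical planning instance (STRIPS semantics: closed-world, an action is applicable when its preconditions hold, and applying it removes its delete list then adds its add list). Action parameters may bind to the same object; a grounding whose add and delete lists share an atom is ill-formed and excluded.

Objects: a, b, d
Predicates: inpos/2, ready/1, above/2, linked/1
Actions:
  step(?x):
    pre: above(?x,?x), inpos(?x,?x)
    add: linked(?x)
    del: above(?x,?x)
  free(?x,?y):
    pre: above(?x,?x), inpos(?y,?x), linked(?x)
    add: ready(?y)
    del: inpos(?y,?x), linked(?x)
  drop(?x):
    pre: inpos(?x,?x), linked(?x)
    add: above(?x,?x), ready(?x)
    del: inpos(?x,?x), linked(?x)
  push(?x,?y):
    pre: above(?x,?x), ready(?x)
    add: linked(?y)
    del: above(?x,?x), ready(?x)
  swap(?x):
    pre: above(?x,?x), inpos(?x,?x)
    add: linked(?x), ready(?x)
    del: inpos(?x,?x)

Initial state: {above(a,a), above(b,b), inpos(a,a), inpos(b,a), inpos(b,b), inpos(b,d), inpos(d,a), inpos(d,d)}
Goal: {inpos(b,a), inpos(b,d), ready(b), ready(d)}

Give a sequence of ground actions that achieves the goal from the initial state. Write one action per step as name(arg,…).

swap(a); free(a,d); swap(b)

1. swap(a)  →  {above(a,a), above(b,b), inpos(b,a), inpos(b,b), inpos(b,d), inpos(d,a), inpos(d,d), linked(a), ready(a)}
2. free(a,d)  →  {above(a,a), above(b,b), inpos(b,a), inpos(b,b), inpos(b,d), inpos(d,d), ready(a), ready(d)}
3. swap(b)  →  {above(a,a), above(b,b), inpos(b,a), inpos(b,d), inpos(d,d), linked(b), ready(a), ready(b), ready(d)}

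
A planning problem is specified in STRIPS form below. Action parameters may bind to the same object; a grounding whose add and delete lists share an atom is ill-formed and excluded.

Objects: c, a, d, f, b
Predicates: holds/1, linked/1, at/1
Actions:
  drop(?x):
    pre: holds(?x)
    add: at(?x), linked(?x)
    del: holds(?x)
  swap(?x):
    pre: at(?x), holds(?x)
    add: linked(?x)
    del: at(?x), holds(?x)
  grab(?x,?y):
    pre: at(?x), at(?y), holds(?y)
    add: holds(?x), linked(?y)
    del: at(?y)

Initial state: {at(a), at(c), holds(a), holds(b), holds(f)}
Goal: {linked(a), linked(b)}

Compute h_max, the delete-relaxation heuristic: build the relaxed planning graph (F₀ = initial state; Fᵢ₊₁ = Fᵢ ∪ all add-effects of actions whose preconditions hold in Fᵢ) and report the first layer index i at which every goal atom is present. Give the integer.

1

F0 = init (5 atoms)
F1 = F0 ∪ {at(b), at(f), holds(c), linked(a), linked(b), linked(f)}  (11 atoms)
goal ⊆ F1  ⇒  h_max = 1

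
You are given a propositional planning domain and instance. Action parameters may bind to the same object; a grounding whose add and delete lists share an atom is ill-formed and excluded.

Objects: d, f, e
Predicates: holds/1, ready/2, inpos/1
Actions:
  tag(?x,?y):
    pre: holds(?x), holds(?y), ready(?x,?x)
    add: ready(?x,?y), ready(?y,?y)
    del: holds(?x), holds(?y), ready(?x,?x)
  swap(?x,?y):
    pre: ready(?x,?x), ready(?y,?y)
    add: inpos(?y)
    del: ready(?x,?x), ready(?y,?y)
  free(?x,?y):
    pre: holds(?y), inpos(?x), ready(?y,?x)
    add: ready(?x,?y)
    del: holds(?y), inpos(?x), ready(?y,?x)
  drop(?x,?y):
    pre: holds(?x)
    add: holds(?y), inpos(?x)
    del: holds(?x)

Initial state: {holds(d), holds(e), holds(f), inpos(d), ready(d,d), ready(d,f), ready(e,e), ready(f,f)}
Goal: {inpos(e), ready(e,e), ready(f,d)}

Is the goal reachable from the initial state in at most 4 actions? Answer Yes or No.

Yes

1. tag(f,d)  →  {holds(e), inpos(d), ready(d,d), ready(d,f), ready(e,e), ready(f,d)}
2. drop(e,d)  →  {holds(d), inpos(d), inpos(e), ready(d,d), ready(d,f), ready(e,e), ready(f,d)}
optimal plan length = 2; 2 ≤ 4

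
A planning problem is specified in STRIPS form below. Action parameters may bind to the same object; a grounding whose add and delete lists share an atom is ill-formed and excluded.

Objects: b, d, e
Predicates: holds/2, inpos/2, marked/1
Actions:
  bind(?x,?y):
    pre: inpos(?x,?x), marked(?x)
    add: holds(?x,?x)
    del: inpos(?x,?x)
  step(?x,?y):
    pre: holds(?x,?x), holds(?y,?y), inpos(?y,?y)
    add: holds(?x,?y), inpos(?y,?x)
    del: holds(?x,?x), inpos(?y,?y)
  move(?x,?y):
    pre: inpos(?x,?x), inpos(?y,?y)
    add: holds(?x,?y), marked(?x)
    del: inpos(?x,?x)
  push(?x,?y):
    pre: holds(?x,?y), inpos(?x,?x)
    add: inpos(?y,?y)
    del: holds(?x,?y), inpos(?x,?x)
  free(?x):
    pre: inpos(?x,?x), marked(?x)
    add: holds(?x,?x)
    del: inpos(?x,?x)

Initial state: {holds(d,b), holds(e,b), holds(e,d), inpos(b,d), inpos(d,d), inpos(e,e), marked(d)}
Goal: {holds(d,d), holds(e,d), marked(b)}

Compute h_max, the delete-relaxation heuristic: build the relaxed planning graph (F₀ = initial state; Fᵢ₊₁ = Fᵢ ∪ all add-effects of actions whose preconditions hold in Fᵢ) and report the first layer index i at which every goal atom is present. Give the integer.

2

F0 = init (7 atoms)
F1 = F0 ∪ {holds(d,d), holds(d,e), holds(e,e), inpos(b,b), marked(e)}  (12 atoms)
F2 = F1 ∪ {holds(b,b), holds(b,d), holds(b,e), inpos(d,e), inpos(e,d), marked(b)}  (18 atoms)
goal ⊆ F2  ⇒  h_max = 2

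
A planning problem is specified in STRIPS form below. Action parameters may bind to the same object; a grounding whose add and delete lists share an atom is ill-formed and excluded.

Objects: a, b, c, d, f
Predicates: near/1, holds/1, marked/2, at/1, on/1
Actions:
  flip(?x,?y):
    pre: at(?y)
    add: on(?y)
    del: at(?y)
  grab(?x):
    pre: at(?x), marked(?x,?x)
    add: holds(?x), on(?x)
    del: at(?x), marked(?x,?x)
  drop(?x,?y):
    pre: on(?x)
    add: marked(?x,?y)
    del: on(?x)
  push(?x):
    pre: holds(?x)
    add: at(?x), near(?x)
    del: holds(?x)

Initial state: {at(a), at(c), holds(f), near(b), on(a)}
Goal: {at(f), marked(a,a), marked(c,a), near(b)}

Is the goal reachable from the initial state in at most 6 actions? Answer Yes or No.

Yes

1. flip(a,c)  →  {at(a), holds(f), near(b), on(a), on(c)}
2. drop(a,a)  →  {at(a), holds(f), marked(a,a), near(b), on(c)}
3. drop(c,a)  →  {at(a), holds(f), marked(a,a), marked(c,a), near(b)}
4. push(f)  →  {at(a), at(f), marked(a,a), marked(c,a), near(b), near(f)}
optimal plan length = 4; 4 ≤ 6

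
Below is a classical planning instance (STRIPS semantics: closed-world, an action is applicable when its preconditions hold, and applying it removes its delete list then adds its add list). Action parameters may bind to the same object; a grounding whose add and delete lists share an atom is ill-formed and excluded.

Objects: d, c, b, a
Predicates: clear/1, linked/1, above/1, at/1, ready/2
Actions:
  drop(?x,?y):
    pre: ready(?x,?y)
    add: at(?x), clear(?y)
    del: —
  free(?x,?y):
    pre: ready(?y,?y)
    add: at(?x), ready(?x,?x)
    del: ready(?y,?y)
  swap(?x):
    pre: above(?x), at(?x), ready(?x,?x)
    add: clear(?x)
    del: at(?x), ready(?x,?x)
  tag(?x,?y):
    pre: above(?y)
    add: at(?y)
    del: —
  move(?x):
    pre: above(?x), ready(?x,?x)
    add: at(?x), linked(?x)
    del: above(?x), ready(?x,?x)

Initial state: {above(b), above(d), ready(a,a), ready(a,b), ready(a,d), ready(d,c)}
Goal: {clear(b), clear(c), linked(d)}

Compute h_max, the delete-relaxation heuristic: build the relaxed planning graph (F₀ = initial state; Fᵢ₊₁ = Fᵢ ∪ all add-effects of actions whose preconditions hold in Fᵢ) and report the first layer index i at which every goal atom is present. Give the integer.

F0 = init (6 atoms)
F1 = F0 ∪ {at(a), at(b), at(c), at(d), clear(a), clear(b), clear(c), clear(d), ready(b,b), ready(c,c), ready(d,d)}  (17 atoms)
F2 = F1 ∪ {linked(b), linked(d)}  (19 atoms)
goal ⊆ F2  ⇒  h_max = 2

2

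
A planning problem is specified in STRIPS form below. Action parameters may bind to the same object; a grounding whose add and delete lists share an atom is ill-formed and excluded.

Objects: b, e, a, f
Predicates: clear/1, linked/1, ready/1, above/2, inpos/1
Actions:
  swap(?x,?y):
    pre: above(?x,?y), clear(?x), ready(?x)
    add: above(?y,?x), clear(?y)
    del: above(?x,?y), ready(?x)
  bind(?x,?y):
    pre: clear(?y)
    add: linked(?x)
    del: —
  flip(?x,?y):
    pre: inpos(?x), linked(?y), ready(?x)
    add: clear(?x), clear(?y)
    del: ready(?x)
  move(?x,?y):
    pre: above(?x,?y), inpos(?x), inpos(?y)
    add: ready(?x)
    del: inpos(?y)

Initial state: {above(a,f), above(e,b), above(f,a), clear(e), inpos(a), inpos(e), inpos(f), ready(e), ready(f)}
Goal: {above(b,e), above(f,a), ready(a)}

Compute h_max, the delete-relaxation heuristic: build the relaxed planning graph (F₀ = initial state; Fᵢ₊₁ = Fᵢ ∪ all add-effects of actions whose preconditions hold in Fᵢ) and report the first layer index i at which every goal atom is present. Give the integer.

F0 = init (9 atoms)
F1 = F0 ∪ {above(b,e), clear(b), linked(a), linked(b), linked(e), linked(f), ready(a)}  (16 atoms)
goal ⊆ F1  ⇒  h_max = 1

1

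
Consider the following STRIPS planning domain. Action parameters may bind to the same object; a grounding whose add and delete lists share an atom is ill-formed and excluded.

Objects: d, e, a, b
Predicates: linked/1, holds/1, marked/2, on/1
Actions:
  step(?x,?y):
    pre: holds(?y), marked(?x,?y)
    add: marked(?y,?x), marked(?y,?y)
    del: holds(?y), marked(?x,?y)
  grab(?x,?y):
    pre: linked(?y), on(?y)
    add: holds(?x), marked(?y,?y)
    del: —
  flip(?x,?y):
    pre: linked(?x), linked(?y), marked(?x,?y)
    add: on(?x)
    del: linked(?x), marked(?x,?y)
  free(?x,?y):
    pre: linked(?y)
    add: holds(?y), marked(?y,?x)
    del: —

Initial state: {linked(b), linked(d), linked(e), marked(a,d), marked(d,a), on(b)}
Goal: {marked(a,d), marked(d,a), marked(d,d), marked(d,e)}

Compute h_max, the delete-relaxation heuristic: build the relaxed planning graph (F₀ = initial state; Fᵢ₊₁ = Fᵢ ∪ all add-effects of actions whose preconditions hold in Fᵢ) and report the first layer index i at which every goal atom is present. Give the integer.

F0 = init (6 atoms)
F1 = F0 ∪ {holds(a), holds(b), holds(d), holds(e), marked(b,a), marked(b,b), marked(b,d), marked(b,e), marked(d,b), marked(d,d), marked(d,e), marked(e,a), marked(e,b), marked(e,d), marked(e,e)}  (21 atoms)
goal ⊆ F1  ⇒  h_max = 1

1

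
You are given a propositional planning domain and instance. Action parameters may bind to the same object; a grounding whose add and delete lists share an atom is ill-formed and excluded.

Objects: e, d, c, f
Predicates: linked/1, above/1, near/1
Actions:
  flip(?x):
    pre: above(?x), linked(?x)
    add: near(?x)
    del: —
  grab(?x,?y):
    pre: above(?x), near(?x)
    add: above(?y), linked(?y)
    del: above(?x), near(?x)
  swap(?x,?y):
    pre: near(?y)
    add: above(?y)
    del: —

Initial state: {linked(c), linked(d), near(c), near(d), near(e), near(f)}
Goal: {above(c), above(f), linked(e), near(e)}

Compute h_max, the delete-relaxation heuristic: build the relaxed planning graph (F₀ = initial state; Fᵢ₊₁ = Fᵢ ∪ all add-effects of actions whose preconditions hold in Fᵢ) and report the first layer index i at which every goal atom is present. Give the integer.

F0 = init (6 atoms)
F1 = F0 ∪ {above(c), above(d), above(e), above(f)}  (10 atoms)
F2 = F1 ∪ {linked(e), linked(f)}  (12 atoms)
goal ⊆ F2  ⇒  h_max = 2

2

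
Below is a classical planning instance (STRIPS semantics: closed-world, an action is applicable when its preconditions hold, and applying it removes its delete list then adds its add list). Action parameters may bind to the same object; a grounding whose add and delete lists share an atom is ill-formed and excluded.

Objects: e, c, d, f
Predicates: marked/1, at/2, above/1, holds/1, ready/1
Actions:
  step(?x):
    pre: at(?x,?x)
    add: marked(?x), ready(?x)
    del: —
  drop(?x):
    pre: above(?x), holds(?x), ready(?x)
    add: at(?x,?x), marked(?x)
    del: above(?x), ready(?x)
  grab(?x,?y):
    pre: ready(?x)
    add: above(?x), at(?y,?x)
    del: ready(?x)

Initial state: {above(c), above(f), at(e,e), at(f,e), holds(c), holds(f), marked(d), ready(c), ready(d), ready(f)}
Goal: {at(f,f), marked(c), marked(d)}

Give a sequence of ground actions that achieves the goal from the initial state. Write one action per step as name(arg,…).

1. drop(c)  →  {above(f), at(c,c), at(e,e), at(f,e), holds(c), holds(f), marked(c), marked(d), ready(d), ready(f)}
2. drop(f)  →  {at(c,c), at(e,e), at(f,e), at(f,f), holds(c), holds(f), marked(c), marked(d), marked(f), ready(d)}

drop(c); drop(f)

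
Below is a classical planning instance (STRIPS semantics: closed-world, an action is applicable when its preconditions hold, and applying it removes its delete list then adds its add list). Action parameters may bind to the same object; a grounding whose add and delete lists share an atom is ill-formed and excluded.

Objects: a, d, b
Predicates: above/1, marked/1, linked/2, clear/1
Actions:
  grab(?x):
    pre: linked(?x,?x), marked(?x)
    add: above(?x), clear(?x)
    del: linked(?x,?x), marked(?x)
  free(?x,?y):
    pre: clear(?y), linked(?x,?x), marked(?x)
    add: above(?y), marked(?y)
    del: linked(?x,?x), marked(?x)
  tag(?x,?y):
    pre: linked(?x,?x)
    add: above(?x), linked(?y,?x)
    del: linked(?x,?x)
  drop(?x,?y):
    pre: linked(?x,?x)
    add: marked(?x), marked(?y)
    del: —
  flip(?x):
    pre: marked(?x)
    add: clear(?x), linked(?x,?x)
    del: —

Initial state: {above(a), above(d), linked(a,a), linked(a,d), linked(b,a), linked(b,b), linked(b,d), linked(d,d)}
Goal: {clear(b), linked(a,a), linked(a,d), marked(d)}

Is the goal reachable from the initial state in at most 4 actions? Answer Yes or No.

1. drop(d,b)  →  {above(a), above(d), linked(a,a), linked(a,d), linked(b,a), linked(b,b), linked(b,d), linked(d,d), marked(b), marked(d)}
2. grab(b)  →  {above(a), above(b), above(d), clear(b), linked(a,a), linked(a,d), linked(b,a), linked(b,d), linked(d,d), marked(d)}
optimal plan length = 2; 2 ≤ 4

Yes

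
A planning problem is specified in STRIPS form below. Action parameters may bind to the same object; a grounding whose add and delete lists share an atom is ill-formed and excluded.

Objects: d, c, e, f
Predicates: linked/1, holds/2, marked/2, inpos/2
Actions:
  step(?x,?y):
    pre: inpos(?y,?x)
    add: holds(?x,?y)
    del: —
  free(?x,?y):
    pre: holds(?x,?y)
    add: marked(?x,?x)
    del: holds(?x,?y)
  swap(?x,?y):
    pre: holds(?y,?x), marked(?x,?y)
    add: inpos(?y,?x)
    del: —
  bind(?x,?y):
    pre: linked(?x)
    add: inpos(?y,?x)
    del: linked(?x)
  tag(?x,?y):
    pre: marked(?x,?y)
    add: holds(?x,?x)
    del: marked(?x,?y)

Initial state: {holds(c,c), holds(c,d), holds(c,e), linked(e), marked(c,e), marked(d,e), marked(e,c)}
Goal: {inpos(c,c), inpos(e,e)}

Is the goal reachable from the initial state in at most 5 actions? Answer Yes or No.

Yes

1. free(c,d)  →  {holds(c,c), holds(c,e), linked(e), marked(c,c), marked(c,e), marked(d,e), marked(e,c)}
2. swap(c,c)  →  {holds(c,c), holds(c,e), inpos(c,c), linked(e), marked(c,c), marked(c,e), marked(d,e), marked(e,c)}
3. bind(e,e)  →  {holds(c,c), holds(c,e), inpos(c,c), inpos(e,e), marked(c,c), marked(c,e), marked(d,e), marked(e,c)}
optimal plan length = 3; 3 ≤ 5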